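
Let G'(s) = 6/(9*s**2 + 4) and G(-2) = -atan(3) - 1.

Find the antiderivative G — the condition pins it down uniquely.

The proposed G(s) is checked by its d/ds: the result must match the given G'(s).
A general antiderivative is atan(3*s/2) + C.
The condition gives C = -atan(3) - 1 - (-atan(3)) = -1.
So G(s) = atan(3*s/2) - 1.
Check: d/ds[atan(3*s/2) - 1] = 6/(9*s**2 + 4) = G'(s).

G(s) = atan(3*s/2) - 1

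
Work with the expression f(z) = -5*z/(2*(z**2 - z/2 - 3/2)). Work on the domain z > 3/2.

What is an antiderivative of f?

The denominator factors as (z + 1)*(2*z - 3); partial fractions split f into directly integrable pieces: -3/(2*z - 3) - 1/(z + 1).
Check: d/dz[(-3*log(z - 3/2) - 2*log(z + 1))/2] = -5*z/(2*z**2 - z - 3), which equals f(z).

An antiderivative is F(z) = (-3*log(z - 3/2) - 2*log(z + 1))/2.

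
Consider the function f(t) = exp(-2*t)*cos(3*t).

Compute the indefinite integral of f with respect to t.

Recover f(t) by differentiating a candidate F(t); any mismatch rules it out.
Check: d/dt[-(-3*sin(3*t) + 2*cos(3*t))*exp(-2*t)/13] = exp(-2*t)*cos(3*t) = f(t).

F(t) = -(-3*sin(3*t) + 2*cos(3*t))*exp(-2*t)/13 + C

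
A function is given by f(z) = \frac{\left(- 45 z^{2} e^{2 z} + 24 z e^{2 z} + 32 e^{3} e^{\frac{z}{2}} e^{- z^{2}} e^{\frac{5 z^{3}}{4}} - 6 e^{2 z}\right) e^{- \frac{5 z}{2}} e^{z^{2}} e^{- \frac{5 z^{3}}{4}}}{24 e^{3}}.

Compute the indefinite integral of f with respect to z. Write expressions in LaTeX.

Check any antiderivative F(z) by computing F'(z) and comparing it with f(z).
Check: d/dz[- \frac{2 e^{- 2 z}}{3} + \frac{e^{- \frac{z}{2}} e^{z^{2}} e^{- \frac{5 z^{3}}{4}}}{2 e^{3}}] = \frac{\left(- 45 z^{2} e^{2 z} e^{z^{2}} + 24 z e^{2 z} e^{z^{2}} + 32 e^{3} e^{\frac{z}{2}} e^{\frac{5 z^{3}}{4}} - 6 e^{2 z} e^{z^{2}}\right) e^{- \frac{5 z}{2}} e^{- \frac{5 z^{3}}{4}}}{24 e^{3}}, which equals f(z).

F(z) = - \frac{2 e^{- 2 z}}{3} + \frac{e^{- \frac{z}{2}} e^{z^{2}} e^{- \frac{5 z^{3}}{4}}}{2 e^{3}} + C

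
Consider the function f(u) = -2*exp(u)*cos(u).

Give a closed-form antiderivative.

An antiderivative is F(u) = -(sin(u) + cos(u))*exp(u).

A candidate is checked by its d/du: the result must match f(u).
Check: d/du[-(sin(u) + cos(u))*exp(u)] = -2*exp(u)*cos(u) = f(u).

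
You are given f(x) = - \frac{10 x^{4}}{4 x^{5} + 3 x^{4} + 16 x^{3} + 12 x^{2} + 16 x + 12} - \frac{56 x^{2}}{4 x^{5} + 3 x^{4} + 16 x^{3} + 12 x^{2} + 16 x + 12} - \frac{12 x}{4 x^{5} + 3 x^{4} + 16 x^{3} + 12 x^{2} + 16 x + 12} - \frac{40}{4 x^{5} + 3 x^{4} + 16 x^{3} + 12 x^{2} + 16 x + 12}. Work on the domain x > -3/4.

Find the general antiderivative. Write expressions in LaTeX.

F(x) = \frac{- 5 x^{2} \log{\left(2 x + \frac{3}{2} \right)} - 10 \log{\left(2 x + \frac{3}{2} \right)} + 4}{2 x^{2} + 4} + C

The integrand splits into summands that can be handled one at a time.
Check: d/dx[\frac{- 5 x^{2} \log{\left(2 x + \frac{3}{2} \right)} - 10 \log{\left(2 x + \frac{3}{2} \right)} + 4}{2 x^{2} + 4}] = \frac{- 10 x^{4} - 56 x^{2} - 12 x - 40}{4 x^{5} + 3 x^{4} + 16 x^{3} + 12 x^{2} + 16 x + 12}, which equals f(x).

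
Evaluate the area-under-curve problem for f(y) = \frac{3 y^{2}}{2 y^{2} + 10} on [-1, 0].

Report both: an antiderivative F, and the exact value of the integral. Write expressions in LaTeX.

Differentiate the proposed F(y) back; it has to land on f(y) exactly.
F(y) = \frac{3 y}{2} - \frac{3 \sqrt{5} \operatorname{atan}{\left(\frac{\sqrt{5} y}{5} \right)}}{2} is an antiderivative of f.
Check: d/dy[\frac{3 y}{2} - \frac{3 \sqrt{5} \operatorname{atan}{\left(\frac{\sqrt{5} y}{5} \right)}}{2}] = \frac{3 y^{2}}{2 y^{2} + 10} = f(y).
F(0) = 0; F(-1) = - \frac{3}{2} + \frac{3 \sqrt{5} \operatorname{atan}{\left(\frac{\sqrt{5}}{5} \right)}}{2}.
Integral = F(0) - F(-1) = - \frac{3 \sqrt{5} \operatorname{atan}{\left(\frac{\sqrt{5}}{5} \right)}}{2} + \frac{3}{2}.

Antiderivative: F(y) = \frac{3 y}{2} - \frac{3 \sqrt{5} \operatorname{atan}{\left(\frac{\sqrt{5} y}{5} \right)}}{2}; value = - \frac{3 \sqrt{5} \operatorname{atan}{\left(\frac{\sqrt{5}}{5} \right)}}{2} + \frac{3}{2}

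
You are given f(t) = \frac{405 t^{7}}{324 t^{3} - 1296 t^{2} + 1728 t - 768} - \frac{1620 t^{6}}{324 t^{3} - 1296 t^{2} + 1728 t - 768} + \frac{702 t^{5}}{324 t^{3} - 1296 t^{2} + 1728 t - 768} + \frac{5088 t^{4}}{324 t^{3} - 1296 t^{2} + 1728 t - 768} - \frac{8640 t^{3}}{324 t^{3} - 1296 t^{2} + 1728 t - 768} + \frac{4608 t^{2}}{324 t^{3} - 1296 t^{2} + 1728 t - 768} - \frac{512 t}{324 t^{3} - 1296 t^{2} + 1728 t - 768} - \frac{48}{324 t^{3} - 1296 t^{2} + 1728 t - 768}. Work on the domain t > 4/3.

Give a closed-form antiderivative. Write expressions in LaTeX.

The integrand splits into summands that can be handled one at a time.
Check: d/dt[\frac{t^{5}}{4} - \frac{3 t^{3}}{2} + \frac{t^{2}}{3} + \frac{2}{3 \left(3 t - 4\right)^{2}}] = \frac{405 t^{7} - 1620 t^{6} + 702 t^{5} + 5088 t^{4} - 8640 t^{3} + 4608 t^{2} - 512 t - 48}{324 t^{3} - 1296 t^{2} + 1728 t - 768}, which equals f(t).

An antiderivative is F(t) = \frac{t^{5}}{4} - \frac{3 t^{3}}{2} + \frac{t^{2}}{3} + \frac{2}{3 \left(3 t - 4\right)^{2}}.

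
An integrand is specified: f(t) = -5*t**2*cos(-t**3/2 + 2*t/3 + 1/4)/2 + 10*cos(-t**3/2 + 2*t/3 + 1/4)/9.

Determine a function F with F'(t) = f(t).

An antiderivative is F(t) = 5*sin(-t**3/2 + 2*t/3 + 1/4)/3.

f matches the chain-rule pattern g'(h)*h' with inner function h(t) = -t**3/2 + 2*t/3 + 1/4; substituting u = h(t) collapses the integral.
Check: d/dt[5*sin(-t**3/2 + 2*t/3 + 1/4)/3] = -5*t**2*cos(-t**3/2 + 2*t/3 + 1/4)/2 + 10*cos(-t**3/2 + 2*t/3 + 1/4)/9 = f(t).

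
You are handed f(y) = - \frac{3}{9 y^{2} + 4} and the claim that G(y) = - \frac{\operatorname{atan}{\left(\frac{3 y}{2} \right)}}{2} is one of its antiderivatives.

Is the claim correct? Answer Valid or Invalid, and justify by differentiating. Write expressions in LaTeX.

d/dy[G] = - \frac{3}{9 y^{2} + 4}
This equals f(y) exactly, so the claim holds.

Valid - the claim checks out under differentiation.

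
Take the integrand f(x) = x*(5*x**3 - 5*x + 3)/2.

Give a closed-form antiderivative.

An antiderivative is F(x) = x**2*(6*x**3 - 10*x + 9)/12.

Recover f(x) by differentiating a candidate F(x); any mismatch rules it out.
Check: d/dx[x**2*(6*x**3 - 10*x + 9)/12] = 5*x**4/2 - 5*x**2/2 + 3*x/2, which equals f(x).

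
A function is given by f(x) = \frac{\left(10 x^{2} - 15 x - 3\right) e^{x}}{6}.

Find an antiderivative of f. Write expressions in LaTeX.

f has the shape u'v + uv' for u = \frac{5 x^{2}}{3} - \frac{35 x}{6} + \frac{16}{3} and v = e^{x} — it is the derivative of the product u*v.
Check: d/dx[\frac{5 x^{2} e^{x}}{3} - \frac{35 x e^{x}}{6} + \frac{16 e^{x}}{3}] = \frac{5 x^{2} e^{x}}{3} - \frac{5 x e^{x}}{2} - \frac{e^{x}}{2}, which equals f(x).

An antiderivative is F(x) = \frac{5 x^{2} e^{x}}{3} - \frac{35 x e^{x}}{6} + \frac{16 e^{x}}{3}.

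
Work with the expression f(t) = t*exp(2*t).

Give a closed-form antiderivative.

f has the shape u'v + uv' for u = t/2 - 1/4 and v = exp(2*t) — it is the derivative of the product u*v.
Check: d/dt[(2*t - 1)*exp(2*t)/4] = t*exp(2*t) = f(t).

An antiderivative is F(t) = (2*t - 1)*exp(2*t)/4.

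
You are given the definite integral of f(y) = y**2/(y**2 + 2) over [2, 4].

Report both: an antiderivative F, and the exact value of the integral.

Antiderivative: F(y) = y - sqrt(2)*atan(sqrt(2)*y/2); value = -sqrt(2)*atan(2*sqrt(2)) + sqrt(2)*atan(sqrt(2)) + 2

An antiderivative F(y) passes only if d/dy[F] lands on f(y) exactly.
F(y) = y - sqrt(2)*atan(sqrt(2)*y/2) is an antiderivative of f.
Check: d/dy[y - sqrt(2)*atan(sqrt(2)*y/2)] = y**2/(y**2 + 2) = f(y).
F(4) = -sqrt(2)*atan(2*sqrt(2)) + 4; F(2) = -sqrt(2)*atan(sqrt(2)) + 2.
Integral = F(4) - F(2) = -sqrt(2)*atan(2*sqrt(2)) + sqrt(2)*atan(sqrt(2)) + 2.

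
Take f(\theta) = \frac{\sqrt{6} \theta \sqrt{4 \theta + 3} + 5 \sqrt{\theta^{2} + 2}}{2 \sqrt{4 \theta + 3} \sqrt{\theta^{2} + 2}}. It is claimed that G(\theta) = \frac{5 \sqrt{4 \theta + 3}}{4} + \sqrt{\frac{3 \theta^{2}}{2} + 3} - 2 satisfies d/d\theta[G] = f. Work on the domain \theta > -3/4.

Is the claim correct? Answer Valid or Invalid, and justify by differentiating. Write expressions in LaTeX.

d/d\theta[G] = \frac{\sqrt{6} \theta \sqrt{4 \theta + 3} + 5 \sqrt{\theta^{2} + 2}}{2 \sqrt{4 \theta + 3} \sqrt{\theta^{2} + 2}}
This equals f(\theta) exactly, so the claim holds.

Valid: G'(\theta) = f(\theta).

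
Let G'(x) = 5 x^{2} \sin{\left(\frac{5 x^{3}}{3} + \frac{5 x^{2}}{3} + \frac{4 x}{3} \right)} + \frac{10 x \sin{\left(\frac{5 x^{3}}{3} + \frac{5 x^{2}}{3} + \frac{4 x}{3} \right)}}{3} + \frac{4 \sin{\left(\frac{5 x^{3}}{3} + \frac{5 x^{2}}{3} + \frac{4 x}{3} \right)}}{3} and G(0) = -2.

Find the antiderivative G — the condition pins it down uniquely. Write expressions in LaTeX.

G(x) = - \cos{\left(\frac{5 x^{3}}{3} + \frac{5 x^{2}}{3} + \frac{4 x}{3} \right)} - 1

The substitution u = \frac{5 x^{3}}{3} + \frac{5 x^{2}}{3} + \frac{4 x}{3} works: G'(x) is exactly (dG/du)*(du/dx) for that inner function.
A general antiderivative is - \cos{\left(\frac{5 x^{3}}{3} + \frac{5 x^{2}}{3} + \frac{4 x}{3} \right)} + C.
The condition gives C = -2 - (-1) = -1.
So G(x) = - \cos{\left(\frac{5 x^{3}}{3} + \frac{5 x^{2}}{3} + \frac{4 x}{3} \right)} - 1.
Check: d/dx[- \cos{\left(\frac{5 x^{3}}{3} + \frac{5 x^{2}}{3} + \frac{4 x}{3} \right)} - 1] = 5 x^{2} \sin{\left(\frac{5 x^{3}}{3} + \frac{5 x^{2}}{3} + \frac{4 x}{3} \right)} + \frac{10 x \sin{\left(\frac{5 x^{3}}{3} + \frac{5 x^{2}}{3} + \frac{4 x}{3} \right)}}{3} + \frac{4 \sin{\left(\frac{5 x^{3}}{3} + \frac{5 x^{2}}{3} + \frac{4 x}{3} \right)}}{3} = G'(x).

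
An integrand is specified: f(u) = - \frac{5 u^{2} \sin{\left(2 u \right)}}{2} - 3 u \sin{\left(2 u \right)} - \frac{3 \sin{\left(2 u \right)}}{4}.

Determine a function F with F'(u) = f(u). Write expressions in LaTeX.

Integrate term by term and add the pieces.
Check: d/du[\frac{5 u^{2} \cos{\left(2 u \right)}}{4} - \frac{5 u \sin{\left(2 u \right)}}{4} + \frac{3 u \cos{\left(2 u \right)}}{2} - \frac{3 \sin{\left(2 u \right)}}{4} - \frac{\cos{\left(2 u \right)}}{4}] = - \frac{5 u^{2} \sin{\left(2 u \right)}}{2} - 3 u \sin{\left(2 u \right)} - \frac{3 \sin{\left(2 u \right)}}{4} = f(u).

An antiderivative is F(u) = \frac{5 u^{2} \cos{\left(2 u \right)}}{4} - \frac{5 u \sin{\left(2 u \right)}}{4} + \frac{3 u \cos{\left(2 u \right)}}{2} - \frac{3 \sin{\left(2 u \right)}}{4} - \frac{\cos{\left(2 u \right)}}{4}.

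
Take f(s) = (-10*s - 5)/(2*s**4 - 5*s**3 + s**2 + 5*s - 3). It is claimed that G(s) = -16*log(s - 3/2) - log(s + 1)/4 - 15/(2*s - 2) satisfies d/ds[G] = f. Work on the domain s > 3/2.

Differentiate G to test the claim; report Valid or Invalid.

Invalid: d/ds[G] - f = -65/(4*s - 4), which is not 0.

d/ds[G] = (-130*s**3 + 195*s**2 + 90*s - 215)/(8*s**4 - 20*s**3 + 4*s**2 + 20*s - 12)
d/ds[G] - f(s) = -65/(4*s - 4) != 0.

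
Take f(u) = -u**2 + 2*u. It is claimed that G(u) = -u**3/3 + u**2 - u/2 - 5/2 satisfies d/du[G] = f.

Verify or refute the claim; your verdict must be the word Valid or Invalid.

Invalid: d/du[G] - f = -1/2, which is not 0.

d/du[G] = -u**2 + 2*u - 1/2
d/du[G] - f(u) = -1/2 != 0.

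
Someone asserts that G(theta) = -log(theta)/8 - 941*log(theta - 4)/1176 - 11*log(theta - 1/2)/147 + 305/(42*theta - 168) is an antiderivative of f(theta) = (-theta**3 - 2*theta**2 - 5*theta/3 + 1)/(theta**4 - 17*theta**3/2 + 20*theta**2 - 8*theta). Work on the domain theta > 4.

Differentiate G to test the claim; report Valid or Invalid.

d/dtheta[G] = (-6*theta**3 - 12*theta**2 - 10*theta + 6)/(6*theta**4 - 51*theta**3 + 120*theta**2 - 48*theta)
This equals f(theta) exactly, so the claim holds.

Valid - the claim checks out under differentiation.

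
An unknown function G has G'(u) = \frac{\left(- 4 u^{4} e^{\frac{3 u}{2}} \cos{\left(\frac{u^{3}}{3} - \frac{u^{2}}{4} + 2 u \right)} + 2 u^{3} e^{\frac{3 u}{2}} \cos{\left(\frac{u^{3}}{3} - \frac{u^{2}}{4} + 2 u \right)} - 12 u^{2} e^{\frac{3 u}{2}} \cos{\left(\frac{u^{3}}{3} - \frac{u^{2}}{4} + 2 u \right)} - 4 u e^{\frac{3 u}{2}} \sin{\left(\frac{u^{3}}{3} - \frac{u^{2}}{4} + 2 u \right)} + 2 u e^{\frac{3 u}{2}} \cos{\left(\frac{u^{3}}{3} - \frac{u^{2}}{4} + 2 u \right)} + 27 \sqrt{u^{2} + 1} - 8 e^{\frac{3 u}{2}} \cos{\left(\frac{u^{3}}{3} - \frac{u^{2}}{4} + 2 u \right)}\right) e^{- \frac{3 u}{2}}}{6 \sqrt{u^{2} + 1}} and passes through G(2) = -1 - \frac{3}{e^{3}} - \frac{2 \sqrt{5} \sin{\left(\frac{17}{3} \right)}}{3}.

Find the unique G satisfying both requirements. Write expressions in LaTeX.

G(u) = - \frac{2 \sqrt{u^{2} + 1} \sin{\left(\frac{u^{3}}{3} - \frac{u^{2}}{4} + 2 u \right)}}{3} - 1 - 3 e^{- \frac{3 u}{2}}

Any candidate G(u) must reproduce the stated G'(u) exactly.
A general antiderivative is - \frac{2 \sqrt{u^{2} + 1} \sin{\left(\frac{u^{3}}{3} - \frac{u^{2}}{4} + 2 u \right)}}{3} - 3 e^{- \frac{3 u}{2}} + C.
The condition gives C = -1 - \frac{3}{e^{3}} - \frac{2 \sqrt{5} \sin{\left(\frac{17}{3} \right)}}{3} - (- \frac{3}{e^{3}} - \frac{2 \sqrt{5} \sin{\left(\frac{17}{3} \right)}}{3}) = -1.
So G(u) = - \frac{2 \sqrt{u^{2} + 1} \sin{\left(\frac{u^{3}}{3} - \frac{u^{2}}{4} + 2 u \right)}}{3} - 1 - 3 e^{- \frac{3 u}{2}}.
Check: d/du[- \frac{2 \sqrt{u^{2} + 1} \sin{\left(\frac{u^{3}}{3} - \frac{u^{2}}{4} + 2 u \right)}}{3} - 1 - 3 e^{- \frac{3 u}{2}}] = \frac{\left(- 4 u^{4} e^{\frac{3 u}{2}} \cos{\left(\frac{u^{3}}{3} - \frac{u^{2}}{4} + 2 u \right)} + 2 u^{3} e^{\frac{3 u}{2}} \cos{\left(\frac{u^{3}}{3} - \frac{u^{2}}{4} + 2 u \right)} - 12 u^{2} e^{\frac{3 u}{2}} \cos{\left(\frac{u^{3}}{3} - \frac{u^{2}}{4} + 2 u \right)} - 4 u e^{\frac{3 u}{2}} \sin{\left(\frac{u^{3}}{3} - \frac{u^{2}}{4} + 2 u \right)} + 2 u e^{\frac{3 u}{2}} \cos{\left(\frac{u^{3}}{3} - \frac{u^{2}}{4} + 2 u \right)} + 27 \sqrt{u^{2} + 1} - 8 e^{\frac{3 u}{2}} \cos{\left(\frac{u^{3}}{3} - \frac{u^{2}}{4} + 2 u \right)}\right) e^{- \frac{3 u}{2}}}{6 \sqrt{u^{2} + 1}} = G'(u).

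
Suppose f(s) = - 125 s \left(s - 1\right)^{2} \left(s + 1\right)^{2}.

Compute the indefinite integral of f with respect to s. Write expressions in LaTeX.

F(s) = - \frac{125 s^{6}}{6} + \frac{125 s^{4}}{2} - \frac{125 s^{2}}{2} + C

The substitution u = \frac{5 s^{2}}{2} - \frac{5}{2} works: f is exactly (dF/du)*(du/ds) for that inner function.
Check: d/ds[- \frac{125 s^{6}}{6} + \frac{125 s^{4}}{2} - \frac{125 s^{2}}{2}] = - 125 s^{5} + 250 s^{3} - 125 s, which equals f(s).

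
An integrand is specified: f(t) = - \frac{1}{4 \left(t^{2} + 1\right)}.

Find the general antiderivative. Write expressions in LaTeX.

Recover f(t) by differentiating a candidate F(t); any mismatch rules it out.
Check: d/dt[- \frac{\operatorname{atan}{\left(t \right)}}{4}] = - \frac{1}{4 t^{2} + 4}, which equals f(t).

F(t) = - \frac{\operatorname{atan}{\left(t \right)}}{4} + C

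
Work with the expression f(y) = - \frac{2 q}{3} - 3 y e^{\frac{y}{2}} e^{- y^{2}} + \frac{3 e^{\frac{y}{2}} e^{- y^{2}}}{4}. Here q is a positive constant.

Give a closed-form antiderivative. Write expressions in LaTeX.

An antiderivative is F(y) = - \frac{4 q y - 9 e^{\frac{y}{2}} e^{- y^{2}}}{6}.

The integrand splits into summands that can be handled one at a time.
Check: d/dy[- \frac{4 q y - 9 e^{\frac{y}{2}} e^{- y^{2}}}{6}] = \frac{\left(- 8 q e^{y^{2}} - 36 y e^{\frac{y}{2}} + 9 e^{\frac{y}{2}}\right) e^{- y^{2}}}{12}, which equals f(y).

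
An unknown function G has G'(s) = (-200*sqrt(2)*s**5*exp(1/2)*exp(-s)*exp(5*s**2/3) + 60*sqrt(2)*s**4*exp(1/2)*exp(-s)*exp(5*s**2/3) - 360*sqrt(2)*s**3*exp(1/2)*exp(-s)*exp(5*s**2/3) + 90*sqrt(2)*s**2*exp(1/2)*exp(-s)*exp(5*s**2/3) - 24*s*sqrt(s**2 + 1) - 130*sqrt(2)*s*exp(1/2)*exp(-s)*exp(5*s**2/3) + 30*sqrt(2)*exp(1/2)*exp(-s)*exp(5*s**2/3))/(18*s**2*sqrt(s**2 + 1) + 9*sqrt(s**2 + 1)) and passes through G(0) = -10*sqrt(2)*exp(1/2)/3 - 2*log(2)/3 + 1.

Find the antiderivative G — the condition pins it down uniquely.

G(s) = -10*sqrt(2)*sqrt(s**2 + 1)*exp(1/2)*exp(-s)*exp(5*s**2/3)/3 - 2*log(2*s**2 + 1)/3 - 2*log(2)/3 + 1

For G(s) to be correct, d/ds[G] must agree with the stated G'(s) identically.
A general antiderivative is -20*sqrt(s**2/2 + 1/2)*exp(5*s**2/3 - s + 1/2)/3 - 2*log(4*s**2 + 2)/3 + C.
The condition gives C = -10*sqrt(2)*exp(1/2)/3 - 2*log(2)/3 + 1 - (-10*sqrt(2)*exp(1/2)/3 - 2*log(2)/3) = 1.
So G(s) = -10*sqrt(2)*sqrt(s**2 + 1)*exp(1/2)*exp(-s)*exp(5*s**2/3)/3 - 2*log(2*s**2 + 1)/3 - 2*log(2)/3 + 1.
Check: d/ds[-10*sqrt(2)*sqrt(s**2 + 1)*exp(1/2)*exp(-s)*exp(5*s**2/3)/3 - 2*log(2*s**2 + 1)/3 - 2*log(2)/3 + 1] = (-200*sqrt(2)*s**5*exp(1/2)*exp(5*s**2/3) + 60*sqrt(2)*s**4*exp(1/2)*exp(5*s**2/3) - 360*sqrt(2)*s**3*exp(1/2)*exp(5*s**2/3) + 90*sqrt(2)*s**2*exp(1/2)*exp(5*s**2/3) - 24*s*sqrt(s**2 + 1)*exp(s) - 130*sqrt(2)*s*exp(1/2)*exp(5*s**2/3) + 30*sqrt(2)*exp(1/2)*exp(5*s**2/3))/(18*s**2*sqrt(s**2 + 1)*exp(s) + 9*sqrt(s**2 + 1)*exp(s)), which equals G'(s).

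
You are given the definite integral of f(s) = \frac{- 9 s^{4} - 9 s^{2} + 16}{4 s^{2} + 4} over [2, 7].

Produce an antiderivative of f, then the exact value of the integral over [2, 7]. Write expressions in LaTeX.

Antiderivative: F(s) = \frac{- 3 s^{3} + 16 \operatorname{atan}{\left(s \right)}}{4}; value = - \frac{1005}{4} - 4 \operatorname{atan}{\left(2 \right)} + 4 \operatorname{atan}{\left(7 \right)}

Differentiate the proposed F(s) back; it has to land on f(s) exactly.
F(s) = \frac{- 3 s^{3} + 16 \operatorname{atan}{\left(s \right)}}{4} is an antiderivative of f.
Check: d/ds[\frac{- 3 s^{3} + 16 \operatorname{atan}{\left(s \right)}}{4}] = \frac{- 9 s^{4} - 9 s^{2} + 16}{4 s^{2} + 4} = f(s).
F(7) = - \frac{1029}{4} + 4 \operatorname{atan}{\left(7 \right)}; F(2) = -6 + 4 \operatorname{atan}{\left(2 \right)}.
Integral = F(7) - F(2) = - \frac{1005}{4} - 4 \operatorname{atan}{\left(2 \right)} + 4 \operatorname{atan}{\left(7 \right)}.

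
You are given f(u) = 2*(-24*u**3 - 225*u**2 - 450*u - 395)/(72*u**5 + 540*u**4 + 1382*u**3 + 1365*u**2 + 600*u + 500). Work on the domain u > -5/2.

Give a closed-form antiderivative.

Since d/du undoes antidifferentiation here, F'(u) = f(u) is required of F(u).
Check: d/du[-atan(3*u/2) + 5/(2*(2*u + 5)**2)] = (-48*u**3 - 450*u**2 - 900*u - 790)/(72*u**5 + 540*u**4 + 1382*u**3 + 1365*u**2 + 600*u + 500), which equals f(u).

An antiderivative is F(u) = -atan(3*u/2) + 5/(2*(2*u + 5)**2).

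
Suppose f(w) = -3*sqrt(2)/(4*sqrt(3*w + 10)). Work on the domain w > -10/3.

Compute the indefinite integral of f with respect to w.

F(w) = -sqrt(2)*sqrt(3*w + 10)/2 + C

Whatever form F(w) takes, F'(w) = f(w) is non-negotiable.
Check: d/dw[-sqrt(2)*sqrt(3*w + 10)/2] = -3*sqrt(2)/(4*sqrt(3*w + 10)) = f(w).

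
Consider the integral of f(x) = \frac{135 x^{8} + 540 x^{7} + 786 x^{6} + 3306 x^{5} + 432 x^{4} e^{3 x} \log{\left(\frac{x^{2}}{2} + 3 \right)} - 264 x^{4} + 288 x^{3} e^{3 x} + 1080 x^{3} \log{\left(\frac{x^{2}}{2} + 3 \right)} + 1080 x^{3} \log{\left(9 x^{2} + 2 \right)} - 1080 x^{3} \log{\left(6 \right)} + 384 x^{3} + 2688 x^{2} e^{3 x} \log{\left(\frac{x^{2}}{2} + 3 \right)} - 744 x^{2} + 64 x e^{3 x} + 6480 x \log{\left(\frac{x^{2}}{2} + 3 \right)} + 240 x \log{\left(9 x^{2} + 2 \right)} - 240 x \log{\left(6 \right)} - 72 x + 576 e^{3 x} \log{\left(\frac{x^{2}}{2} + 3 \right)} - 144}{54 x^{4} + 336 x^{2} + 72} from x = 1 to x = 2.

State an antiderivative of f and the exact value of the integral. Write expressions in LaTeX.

Antiderivative: F(x) = \frac{3 x^{5} + 15 x^{4} - 2 x^{3} - 3 x^{2} - 12 x + 16 e^{3 x} \log{\left(\frac{x^{2}}{2} + 3 \right)} + 60 \log{\left(\frac{x^{2}}{2} + 3 \right)} \log{\left(\frac{3 x^{2}}{2} + \frac{1}{3} \right)} + 6}{6}; value = - \frac{8 e^{3} \log{\left(\frac{7}{2} \right)}}{3} - 10 \log{\left(\frac{11}{6} \right)} \log{\left(\frac{7}{2} \right)} + 10 \log{\left(5 \right)} \log{\left(\frac{19}{3} \right)} + \frac{283}{6} + \frac{8 e^{6} \log{\left(5 \right)}}{3}

Whatever form F(x) takes, F'(x) = f(x) is non-negotiable.
F(x) = \frac{3 x^{5} + 15 x^{4} - 2 x^{3} - 3 x^{2} - 12 x + 16 e^{3 x} \log{\left(\frac{x^{2}}{2} + 3 \right)} + 60 \log{\left(\frac{x^{2}}{2} + 3 \right)} \log{\left(\frac{3 x^{2}}{2} + \frac{1}{3} \right)} + 6}{6} is an antiderivative of f.
Check: d/dx[\frac{3 x^{5} + 15 x^{4} - 2 x^{3} - 3 x^{2} - 12 x + 16 e^{3 x} \log{\left(\frac{x^{2}}{2} + 3 \right)} + 60 \log{\left(\frac{x^{2}}{2} + 3 \right)} \log{\left(\frac{3 x^{2}}{2} + \frac{1}{3} \right)} + 6}{6}] = \frac{135 x^{8} + 540 x^{7} + 786 x^{6} + 3306 x^{5} + 432 x^{4} e^{3 x} \log{\left(\frac{x^{2}}{2} + 3 \right)} - 264 x^{4} + 288 x^{3} e^{3 x} + 1080 x^{3} \log{\left(\frac{x^{2}}{2} + 3 \right)} + 1080 x^{3} \log{\left(9 x^{2} + 2 \right)} - 1080 x^{3} \log{\left(6 \right)} + 384 x^{3} + 2688 x^{2} e^{3 x} \log{\left(\frac{x^{2}}{2} + 3 \right)} - 744 x^{2} + 64 x e^{3 x} + 6480 x \log{\left(\frac{x^{2}}{2} + 3 \right)} + 240 x \log{\left(9 x^{2} + 2 \right)} - 240 x \log{\left(6 \right)} - 72 x + 576 e^{3 x} \log{\left(\frac{x^{2}}{2} + 3 \right)} - 144}{54 x^{4} + 336 x^{2} + 72} = f(x).
F(2) = 10 \log{\left(5 \right)} \log{\left(\frac{19}{3} \right)} + \frac{145}{3} + \frac{8 e^{6} \log{\left(5 \right)}}{3}; F(1) = \frac{7}{6} + 10 \log{\left(\frac{11}{6} \right)} \log{\left(\frac{7}{2} \right)} + \frac{8 e^{3} \log{\left(\frac{7}{2} \right)}}{3}.
Integral = F(2) - F(1) = - \frac{8 e^{3} \log{\left(\frac{7}{2} \right)}}{3} - 10 \log{\left(\frac{11}{6} \right)} \log{\left(\frac{7}{2} \right)} + 10 \log{\left(5 \right)} \log{\left(\frac{19}{3} \right)} + \frac{283}{6} + \frac{8 e^{6} \log{\left(5 \right)}}{3}.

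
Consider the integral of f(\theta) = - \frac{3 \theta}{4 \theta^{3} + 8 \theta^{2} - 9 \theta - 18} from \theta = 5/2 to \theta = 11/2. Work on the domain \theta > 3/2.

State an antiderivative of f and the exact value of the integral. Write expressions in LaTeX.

The denominator factors as \left(\theta + 2\right) \left(2 \theta - 3\right) \left(2 \theta + 3\right); partial fractions split f into directly integrable pieces: - \frac{3}{2 \left(2 \theta + 3\right)} - \frac{3}{14 \left(2 \theta - 3\right)} + \frac{6}{7 \left(\theta + 2\right)}.
F(\theta) = - \frac{3 \log{\left(\theta - \frac{3}{2} \right)}}{28} - \frac{3 \log{\left(\theta + \frac{3}{2} \right)}}{4} + \frac{6 \log{\left(\theta + 2 \right)}}{7} is an antiderivative of f.
Check: d/d\theta[- \frac{3 \log{\left(\theta - \frac{3}{2} \right)}}{28} - \frac{3 \log{\left(\theta + \frac{3}{2} \right)}}{4} + \frac{6 \log{\left(\theta + 2 \right)}}{7}] = - \frac{3 \theta}{4 \theta^{3} + 8 \theta^{2} - 9 \theta - 18} = f(\theta).
F(11/2) = - \frac{3 \log{\left(7 \right)}}{4} - \frac{3 \log{\left(4 \right)}}{28} + \frac{6 \log{\left(\frac{15}{2} \right)}}{7}; F(5/2) = - \frac{3 \log{\left(4 \right)}}{4} + \frac{6 \log{\left(\frac{9}{2} \right)}}{7}.
Integral = F(11/2) - F(5/2) = - \frac{3 \log{\left(7 \right)}}{4} - \frac{6 \log{\left(\frac{9}{2} \right)}}{7} + \frac{9 \log{\left(4 \right)}}{14} + \frac{6 \log{\left(\frac{15}{2} \right)}}{7}.

Antiderivative: F(\theta) = - \frac{3 \log{\left(\theta - \frac{3}{2} \right)}}{28} - \frac{3 \log{\left(\theta + \frac{3}{2} \right)}}{4} + \frac{6 \log{\left(\theta + 2 \right)}}{7}; value = - \frac{3 \log{\left(7 \right)}}{4} - \frac{6 \log{\left(\frac{9}{2} \right)}}{7} + \frac{9 \log{\left(4 \right)}}{14} + \frac{6 \log{\left(\frac{15}{2} \right)}}{7}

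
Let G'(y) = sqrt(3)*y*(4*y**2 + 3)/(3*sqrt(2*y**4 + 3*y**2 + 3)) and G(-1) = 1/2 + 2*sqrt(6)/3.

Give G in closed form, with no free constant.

The substitution u = 2*y**4/3 + y**2 + 1 works: G'(y) is exactly (dG/du)*(du/dy) for that inner function.
A general antiderivative is sqrt(2*y**4/3 + y**2 + 1) + C.
The condition gives C = 1/2 + 2*sqrt(6)/3 - (2*sqrt(6)/3) = 1/2.
So G(y) = (2*sqrt(3)*sqrt(2*y**4 + 3*y**2 + 3) + 3)/6.
Check: d/dy[(2*sqrt(3)*sqrt(2*y**4 + 3*y**2 + 3) + 3)/6] = (4*sqrt(3)*y**3 + 3*sqrt(3)*y)/(3*sqrt(2*y**4 + 3*y**2 + 3)), which equals G'(y).

G(y) = (2*sqrt(3)*sqrt(2*y**4 + 3*y**2 + 3) + 3)/6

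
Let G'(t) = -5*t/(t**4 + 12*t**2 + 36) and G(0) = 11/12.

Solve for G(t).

The substitution u = t**2/2 + 3 works: G'(t) is exactly (dG/du)*(du/dt) for that inner function.
A general antiderivative is 5/(4*(t**2/2 + 3)) + C.
The condition gives C = 11/12 - (5/12) = 1/2.
So G(t) = (t**2 + 11)/(2*t**2 + 12).
Check: d/dt[(t**2 + 11)/(2*t**2 + 12)] = -5*t/(t**4 + 12*t**2 + 36) = G'(t).

G(t) = (t**2 + 11)/(2*t**2 + 12)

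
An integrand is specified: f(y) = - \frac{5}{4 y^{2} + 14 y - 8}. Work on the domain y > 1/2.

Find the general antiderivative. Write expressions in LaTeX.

F(y) = \frac{5 \left(- \log{\left(y - \frac{1}{2} \right)} + \log{\left(y + 4 \right)}\right)}{18} + C

Factor the denominator (2 \left(y + 4\right) \left(2 y - 1\right)) and decompose: f = - \frac{5}{9 \left(2 y - 1\right)} + \frac{5}{18 \left(y + 4\right)}; each piece integrates to a log, atan, or power term.
Check: d/dy[\frac{5 \left(- \log{\left(y - \frac{1}{2} \right)} + \log{\left(y + 4 \right)}\right)}{18}] = - \frac{5}{4 y^{2} + 14 y - 8} = f(y).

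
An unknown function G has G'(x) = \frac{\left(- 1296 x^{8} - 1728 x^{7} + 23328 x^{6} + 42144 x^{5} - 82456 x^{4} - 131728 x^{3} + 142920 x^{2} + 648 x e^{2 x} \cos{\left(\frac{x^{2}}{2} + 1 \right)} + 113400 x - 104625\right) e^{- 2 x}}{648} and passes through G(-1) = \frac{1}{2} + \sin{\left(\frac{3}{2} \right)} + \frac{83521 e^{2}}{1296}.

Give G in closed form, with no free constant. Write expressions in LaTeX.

The proposed G(x) is checked by its d/dx: the result must match the given G'(x).
A general antiderivative is \left(- x^{2} - \frac{4 x}{3} + \frac{5}{2}\right)^{4} e^{- 2 x} + \sin{\left(\frac{x^{2}}{2} + 1 \right)} + C.
The condition gives C = \frac{1}{2} + \sin{\left(\frac{3}{2} \right)} + \frac{83521 e^{2}}{1296} - (\sin{\left(\frac{3}{2} \right)} + \frac{83521 e^{2}}{1296}) = \frac{1}{2}.
So G(x) = \frac{\left(1296 x^{8} + 6912 x^{7} + 864 x^{6} - 39552 x^{5} - 16424 x^{4} + 98880 x^{3} + 5400 x^{2} - 108000 x + 1296 e^{2 x} \sin{\left(\frac{x^{2}}{2} + 1 \right)} + 648 e^{2 x} + 50625\right) e^{- 2 x}}{1296}.
Check: d/dx[\frac{\left(1296 x^{8} + 6912 x^{7} + 864 x^{6} - 39552 x^{5} - 16424 x^{4} + 98880 x^{3} + 5400 x^{2} - 108000 x + 1296 e^{2 x} \sin{\left(\frac{x^{2}}{2} + 1 \right)} + 648 e^{2 x} + 50625\right) e^{- 2 x}}{1296}] = \frac{\left(- 1296 x^{8} - 1728 x^{7} + 23328 x^{6} + 42144 x^{5} - 82456 x^{4} - 131728 x^{3} + 142920 x^{2} + 648 x e^{2 x} \cos{\left(\frac{x^{2}}{2} + 1 \right)} + 113400 x - 104625\right) e^{- 2 x}}{648} = G'(x).

G(x) = \frac{\left(1296 x^{8} + 6912 x^{7} + 864 x^{6} - 39552 x^{5} - 16424 x^{4} + 98880 x^{3} + 5400 x^{2} - 108000 x + 1296 e^{2 x} \sin{\left(\frac{x^{2}}{2} + 1 \right)} + 648 e^{2 x} + 50625\right) e^{- 2 x}}{1296}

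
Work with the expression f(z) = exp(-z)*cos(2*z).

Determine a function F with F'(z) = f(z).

Check any antiderivative F(z) by computing F'(z) and comparing it with f(z).
Check: d/dz[(2*sin(2*z) - cos(2*z))*exp(-z)/5] = exp(-z)*cos(2*z) = f(z).

An antiderivative is F(z) = (2*sin(2*z) - cos(2*z))*exp(-z)/5.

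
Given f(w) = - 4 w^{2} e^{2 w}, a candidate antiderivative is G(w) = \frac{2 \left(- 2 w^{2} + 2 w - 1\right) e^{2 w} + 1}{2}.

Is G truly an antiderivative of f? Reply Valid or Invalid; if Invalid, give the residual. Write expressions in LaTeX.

d/dw[G] = - 4 w^{2} e^{2 w}
This equals f(w) exactly, so the claim holds.

Valid. The derivative of G reproduces f.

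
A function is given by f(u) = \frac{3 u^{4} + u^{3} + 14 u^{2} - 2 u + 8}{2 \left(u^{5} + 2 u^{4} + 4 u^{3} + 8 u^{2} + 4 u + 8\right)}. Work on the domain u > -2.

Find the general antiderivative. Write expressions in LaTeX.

F(u) = \frac{- u + 3 \left(u^{2} + 2\right) \log{\left(\frac{u}{2} + 1 \right)}}{2 \left(u^{2} + 2\right)} + C

Any candidate F(u) must reproduce f(u) exactly when differentiated.
Check: d/du[\frac{- u + 3 \left(u^{2} + 2\right) \log{\left(\frac{u}{2} + 1 \right)}}{2 \left(u^{2} + 2\right)}] = \frac{3 u^{4} + u^{3} + 14 u^{2} - 2 u + 8}{2 u^{5} + 4 u^{4} + 8 u^{3} + 16 u^{2} + 8 u + 16}, which equals f(u).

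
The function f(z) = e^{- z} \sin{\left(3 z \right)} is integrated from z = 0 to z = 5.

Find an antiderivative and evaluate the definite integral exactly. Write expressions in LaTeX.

Antiderivative: F(z) = - \frac{\left(\sin{\left(3 z \right)} + 3 \cos{\left(3 z \right)}\right) e^{- z}}{10}; value = - \frac{\sin{\left(15 \right)}}{10 e^{5}} - \frac{3 \cos{\left(15 \right)}}{10 e^{5}} + \frac{3}{10}

Since d/dz undoes antidifferentiation here, F'(z) = f(z) is required of F(z).
F(z) = - \frac{\left(\sin{\left(3 z \right)} + 3 \cos{\left(3 z \right)}\right) e^{- z}}{10} is an antiderivative of f.
Check: d/dz[- \frac{\left(\sin{\left(3 z \right)} + 3 \cos{\left(3 z \right)}\right) e^{- z}}{10}] = e^{- z} \sin{\left(3 z \right)} = f(z).
F(5) = - \frac{\sin{\left(15 \right)}}{10 e^{5}} - \frac{3 \cos{\left(15 \right)}}{10 e^{5}}; F(0) = - \frac{3}{10}.
Integral = F(5) - F(0) = - \frac{\sin{\left(15 \right)}}{10 e^{5}} - \frac{3 \cos{\left(15 \right)}}{10 e^{5}} + \frac{3}{10}.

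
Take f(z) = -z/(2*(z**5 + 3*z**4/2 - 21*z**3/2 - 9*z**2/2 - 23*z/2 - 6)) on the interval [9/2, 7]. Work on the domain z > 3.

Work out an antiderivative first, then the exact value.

Factor the denominator ((z - 3)*(z + 4)*(2*z + 1)*(z**2 + 1)) and decompose: f = (3*z + 5)/(170*(z**2 + 1)) - 8/(245*(2*z + 1)) + 4/(833*(z + 4)) - 3/(490*(z - 3)); each piece integrates to a log, atan, or power term.
F(z) = (-102*log(z - 3) - 272*log(z + 1/2) + 80*log(z + 4) + 147*log(z**2 + 1) + 490*atan(z))/16660 is an antiderivative of f.
Check: d/dz[(-102*log(z - 3) - 272*log(z + 1/2) + 80*log(z + 4) + 147*log(z**2 + 1) + 490*atan(z))/16660] = -z/(2*z**5 + 3*z**4 - 21*z**3 - 9*z**2 - 23*z - 12), which equals f(z).
F(7) = -4*log(15/2)/245 - 3*log(4)/490 + 4*log(11)/833 + 3*log(50)/340 + atan(7)/34; F(9/2) = -4*log(5)/245 - 3*log(3/2)/490 + 4*log(17/2)/833 + 3*log(85/4)/340 + atan(9/2)/34.
Integral = F(7) - F(9/2) = -atan(9/2)/34 - 4*log(15/2)/245 - 3*log(85/4)/340 - 4*log(17/2)/833 - 3*log(4)/490 + 3*log(3/2)/490 + 4*log(11)/833 + 4*log(5)/245 + 3*log(50)/340 + atan(7)/34.

Antiderivative: F(z) = (-102*log(z - 3) - 272*log(z + 1/2) + 80*log(z + 4) + 147*log(z**2 + 1) + 490*atan(z))/16660; value = -atan(9/2)/34 - 4*log(15/2)/245 - 3*log(85/4)/340 - 4*log(17/2)/833 - 3*log(4)/490 + 3*log(3/2)/490 + 4*log(11)/833 + 4*log(5)/245 + 3*log(50)/340 + atan(7)/34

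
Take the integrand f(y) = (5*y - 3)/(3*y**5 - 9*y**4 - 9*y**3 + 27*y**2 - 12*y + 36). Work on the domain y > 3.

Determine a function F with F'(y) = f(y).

An antiderivative is F(y) = -(-24*log(y - 3) + 35*log(y - 2) + 13*log(y + 2) - 12*log(y**2 + 1) + 28*atan(y))/300.

Factor the denominator (3*(y - 3)*(y - 2)*(y + 2)*(y**2 + 1)) and decompose: f = (6*y - 7)/(75*(y**2 + 1)) - 13/(300*(y + 2)) - 7/(60*(y - 2)) + 2/(25*(y - 3)); each piece integrates to a log, atan, or power term.
Check: d/dy[-(-24*log(y - 3) + 35*log(y - 2) + 13*log(y + 2) - 12*log(y**2 + 1) + 28*atan(y))/300] = (5*y - 3)/(3*y**5 - 9*y**4 - 9*y**3 + 27*y**2 - 12*y + 36) = f(y).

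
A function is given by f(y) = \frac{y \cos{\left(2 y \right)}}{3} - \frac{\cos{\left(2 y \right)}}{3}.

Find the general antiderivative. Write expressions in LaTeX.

F(y) = \frac{2 y \sin{\left(2 y \right)} - 2 \sin{\left(2 y \right)} + \cos{\left(2 y \right)}}{12} + C

The integrand splits into summands that can be handled one at a time.
Check: d/dy[\frac{2 y \sin{\left(2 y \right)} - 2 \sin{\left(2 y \right)} + \cos{\left(2 y \right)}}{12}] = \frac{y \cos{\left(2 y \right)}}{3} - \frac{\cos{\left(2 y \right)}}{3} = f(y).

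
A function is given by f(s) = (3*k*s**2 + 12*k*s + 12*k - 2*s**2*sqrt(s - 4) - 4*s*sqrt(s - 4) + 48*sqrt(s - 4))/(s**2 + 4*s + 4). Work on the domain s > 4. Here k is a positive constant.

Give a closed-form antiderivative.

An antiderivative is F(s) = 3*k*s - 4*(s - 4)**(5/2)/(3*s + 6).

Whatever form F(s) takes, F'(s) = f(s) is non-negotiable.
Check: d/ds[3*k*s - 4*(s - 4)**(5/2)/(3*s + 6)] = (3*k*s**2 + 12*k*s + 12*k - 2*s**2*sqrt(s - 4) - 4*s*sqrt(s - 4) + 48*sqrt(s - 4))/(s**2 + 4*s + 4) = f(s).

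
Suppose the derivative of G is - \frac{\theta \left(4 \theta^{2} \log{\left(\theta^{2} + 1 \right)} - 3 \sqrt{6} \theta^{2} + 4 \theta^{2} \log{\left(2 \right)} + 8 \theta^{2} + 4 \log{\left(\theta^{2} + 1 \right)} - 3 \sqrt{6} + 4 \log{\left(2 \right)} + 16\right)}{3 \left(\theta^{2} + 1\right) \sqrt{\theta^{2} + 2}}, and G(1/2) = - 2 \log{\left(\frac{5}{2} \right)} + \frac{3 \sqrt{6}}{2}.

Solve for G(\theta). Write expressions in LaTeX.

G(\theta) = - \frac{4 \sqrt{\theta^{2} + 2} \log{\left(2 \theta^{2} + 2 \right)}}{3} + 2 \sqrt{\frac{3 \theta^{2}}{2} + 3}

Any candidate G(\theta) must reproduce the stated G'(\theta) exactly.
A general antiderivative is - \frac{4 \sqrt{\theta^{2} + 2} \log{\left(2 \theta^{2} + 2 \right)}}{3} + 2 \sqrt{\frac{3 \theta^{2}}{2} + 3} + C.
The condition gives C = - 2 \log{\left(\frac{5}{2} \right)} + \frac{3 \sqrt{6}}{2} - (- 2 \log{\left(\frac{5}{2} \right)} + \frac{3 \sqrt{6}}{2}) = 0.
So G(\theta) = - \frac{4 \sqrt{\theta^{2} + 2} \log{\left(2 \theta^{2} + 2 \right)}}{3} + 2 \sqrt{\frac{3 \theta^{2}}{2} + 3}.
Check: d/d\theta[- \frac{4 \sqrt{\theta^{2} + 2} \log{\left(2 \theta^{2} + 2 \right)}}{3} + 2 \sqrt{\frac{3 \theta^{2}}{2} + 3}] = \frac{- 4 \theta^{3} \log{\left(\theta^{2} + 1 \right)} - 8 \theta^{3} - 4 \theta^{3} \log{\left(2 \right)} + 3 \sqrt{6} \theta^{3} - 4 \theta \log{\left(\theta^{2} + 1 \right)} - 16 \theta - 4 \theta \log{\left(2 \right)} + 3 \sqrt{6} \theta}{3 \theta^{2} \sqrt{\theta^{2} + 2} + 3 \sqrt{\theta^{2} + 2}}, which equals G'(\theta).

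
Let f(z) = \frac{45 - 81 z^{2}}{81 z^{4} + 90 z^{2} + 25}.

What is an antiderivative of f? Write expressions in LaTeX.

Recognize the product-rule pattern: f = u'v + uv' with u = 3 z, v = \frac{1}{3 z^{2} + \frac{5}{3}}, so integration by parts undoes it.
Check: d/dz[\frac{9 z}{9 z^{2} + 5}] = \frac{45 - 81 z^{2}}{81 z^{4} + 90 z^{2} + 25} = f(z).

An antiderivative is F(z) = \frac{9 z}{9 z^{2} + 5}.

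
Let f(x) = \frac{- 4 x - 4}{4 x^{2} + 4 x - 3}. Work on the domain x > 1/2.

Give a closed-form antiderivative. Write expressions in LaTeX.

Factor the denominator (\left(2 x - 1\right) \left(2 x + 3\right)) and decompose: f = - \frac{1}{2 \left(2 x + 3\right)} - \frac{3}{2 \left(2 x - 1\right)}; each piece integrates to a log, atan, or power term.
Check: d/dx[- \frac{3 \log{\left(x - \frac{1}{2} \right)} + \log{\left(x + \frac{3}{2} \right)}}{4}] = \frac{- 4 x - 4}{4 x^{2} + 4 x - 3} = f(x).

An antiderivative is F(x) = - \frac{3 \log{\left(x - \frac{1}{2} \right)} + \log{\left(x + \frac{3}{2} \right)}}{4}.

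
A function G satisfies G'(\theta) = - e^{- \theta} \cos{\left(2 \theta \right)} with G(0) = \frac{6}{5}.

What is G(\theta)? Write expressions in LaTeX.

A first test for any G(\theta): its \theta-derivative must equal the given G'(\theta).
A general antiderivative is - \frac{2 e^{- \theta} \sin{\left(2 \theta \right)}}{5} + \frac{e^{- \theta} \cos{\left(2 \theta \right)}}{5} + C.
The condition gives C = \frac{6}{5} - (\frac{1}{5}) = 1.
So G(\theta) = \frac{\left(5 e^{\theta} - 2 \sin{\left(2 \theta \right)} + \cos{\left(2 \theta \right)}\right) e^{- \theta}}{5}.
Check: d/d\theta[\frac{\left(5 e^{\theta} - 2 \sin{\left(2 \theta \right)} + \cos{\left(2 \theta \right)}\right) e^{- \theta}}{5}] = - e^{- \theta} \cos{\left(2 \theta \right)} = G'(\theta).

G(\theta) = \frac{\left(5 e^{\theta} - 2 \sin{\left(2 \theta \right)} + \cos{\left(2 \theta \right)}\right) e^{- \theta}}{5}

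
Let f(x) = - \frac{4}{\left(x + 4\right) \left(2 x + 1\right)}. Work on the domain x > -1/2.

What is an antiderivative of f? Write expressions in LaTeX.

The denominator factors as \left(x + 4\right) \left(2 x + 1\right); partial fractions split f into directly integrable pieces: - \frac{8}{7 \left(2 x + 1\right)} + \frac{4}{7 \left(x + 4\right)}.
Check: d/dx[- \frac{4 \log{\left(x + \frac{1}{2} \right)}}{7} + \frac{4 \log{\left(x + 4 \right)}}{7}] = - \frac{4}{2 x^{2} + 9 x + 4}, which equals f(x).

An antiderivative is F(x) = - \frac{4 \log{\left(x + \frac{1}{2} \right)}}{7} + \frac{4 \log{\left(x + 4 \right)}}{7}.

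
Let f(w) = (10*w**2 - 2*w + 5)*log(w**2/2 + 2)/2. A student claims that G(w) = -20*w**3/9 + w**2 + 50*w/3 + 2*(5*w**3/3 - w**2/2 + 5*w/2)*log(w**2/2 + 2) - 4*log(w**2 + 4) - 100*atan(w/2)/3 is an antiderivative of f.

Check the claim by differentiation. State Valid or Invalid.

Invalid: d/dw[G] - f = 5*w**2*log(w**2/2 + 2) - w*log(w**2/2 + 2) + 5*log(w**2/2 + 2)/2, which is not 0.

d/dw[G] = 10*w**2*log(w**2/2 + 2) - 2*w*log(w**2/2 + 2) + 5*log(w**2/2 + 2)
d/dw[G] - f(w) = 5*w**2*log(w**2/2 + 2) - w*log(w**2/2 + 2) + 5*log(w**2/2 + 2)/2 != 0.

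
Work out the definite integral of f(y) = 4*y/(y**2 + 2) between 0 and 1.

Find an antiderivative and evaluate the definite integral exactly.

Antiderivative: F(y) = 2*log(3*y**2 + 6); value = -2*log(6) + 2*log(9)

f matches the chain-rule pattern g'(h)*h' with inner function h(y) = 3*y**2 + 6; substituting u = h(y) collapses the integral.
F(y) = 2*log(3*y**2 + 6) is an antiderivative of f.
Check: d/dy[2*log(3*y**2 + 6)] = 4*y/(y**2 + 2) = f(y).
F(1) = 2*log(9); F(0) = 2*log(6).
Integral = F(1) - F(0) = -2*log(6) + 2*log(9).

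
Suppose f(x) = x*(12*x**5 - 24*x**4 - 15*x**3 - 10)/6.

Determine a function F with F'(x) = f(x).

An antiderivative is F(x) = 2*x**7/7 - 2*x**6/3 - x**5/2 - 5*x**2/6.

Check any antiderivative F(x) by computing F'(x) and comparing it with f(x).
Check: d/dx[2*x**7/7 - 2*x**6/3 - x**5/2 - 5*x**2/6] = 2*x**6 - 4*x**5 - 5*x**4/2 - 5*x/3, which equals f(x).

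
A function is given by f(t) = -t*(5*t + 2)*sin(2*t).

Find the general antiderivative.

F(t) = 5*t**2*cos(2*t)/2 - 5*t*sin(2*t)/2 + t*cos(2*t) - sin(2*t)/2 - 5*cos(2*t)/4 + C

A candidate is checked by its d/dt: the result must match f(t).
Check: d/dt[5*t**2*cos(2*t)/2 - 5*t*sin(2*t)/2 + t*cos(2*t) - sin(2*t)/2 - 5*cos(2*t)/4] = -5*t**2*sin(2*t) - 2*t*sin(2*t), which equals f(t).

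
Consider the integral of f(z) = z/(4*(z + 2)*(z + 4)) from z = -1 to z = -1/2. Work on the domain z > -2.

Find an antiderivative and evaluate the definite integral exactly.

The denominator factors as 4*(z + 2)*(z + 4); partial fractions split f into directly integrable pieces: 1/(2*(z + 4)) - 1/(4*(z + 2)).
F(z) = (-log(z + 2) + 2*log(z + 4))/4 is an antiderivative of f.
Check: d/dz[(-log(z + 2) + 2*log(z + 4))/4] = z/(4*z**2 + 24*z + 32), which equals f(z).
F(-1/2) = -log(3/2)/4 + log(7/2)/2; F(-1) = log(3)/2.
Integral = F(-1/2) - F(-1) = -log(3)/2 - log(3/2)/4 + log(7/2)/2.

Antiderivative: F(z) = (-log(z + 2) + 2*log(z + 4))/4; value = -log(3)/2 - log(3/2)/4 + log(7/2)/2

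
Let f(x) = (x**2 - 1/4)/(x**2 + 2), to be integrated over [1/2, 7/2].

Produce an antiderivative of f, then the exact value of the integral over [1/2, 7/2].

Antiderivative: F(x) = x - 9*sqrt(2)*atan(sqrt(2)*x/2)/8; value = -9*sqrt(2)*atan(7*sqrt(2)/4)/8 + 9*sqrt(2)*atan(sqrt(2)/4)/8 + 3

An antiderivative F(x) passes only if d/dx[F] lands on f(x) exactly.
F(x) = x - 9*sqrt(2)*atan(sqrt(2)*x/2)/8 is an antiderivative of f.
Check: d/dx[x - 9*sqrt(2)*atan(sqrt(2)*x/2)/8] = (4*x**2 - 1)/(4*x**2 + 8), which equals f(x).
F(7/2) = -9*sqrt(2)*atan(7*sqrt(2)/4)/8 + 7/2; F(1/2) = -9*sqrt(2)*atan(sqrt(2)/4)/8 + 1/2.
Integral = F(7/2) - F(1/2) = -9*sqrt(2)*atan(7*sqrt(2)/4)/8 + 9*sqrt(2)*atan(sqrt(2)/4)/8 + 3.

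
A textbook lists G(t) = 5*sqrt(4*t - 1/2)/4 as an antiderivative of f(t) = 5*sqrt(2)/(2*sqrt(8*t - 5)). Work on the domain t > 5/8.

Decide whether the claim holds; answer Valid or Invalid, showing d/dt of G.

Invalid: d/dt[G] - f = (5*sqrt(2)*sqrt(8*t - 5) - 5*sqrt(2)*sqrt(8*t - 1))/(2*sqrt(8*t - 5)*sqrt(8*t - 1)), which is not 0.

d/dt[G] = 5*sqrt(2)/(2*sqrt(8*t - 1))
d/dt[G] - f(t) = (5*sqrt(2)*sqrt(8*t - 5) - 5*sqrt(2)*sqrt(8*t - 1))/(2*sqrt(8*t - 5)*sqrt(8*t - 1)) != 0.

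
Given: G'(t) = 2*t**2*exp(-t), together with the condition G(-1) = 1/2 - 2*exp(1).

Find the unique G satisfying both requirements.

Recognize the product-rule pattern: G'(t) = u'v + uv' with u = -2*t**2 - 4*t - 4, v = exp(-t), so integration by parts undoes it.
A general antiderivative is (-2*t**2 - 4*t - 4)*exp(-t) + C.
The condition gives C = 1/2 - 2*exp(1) - (-2*exp(1)) = 1/2.
So G(t) = (-4*t**2 - 8*t + exp(t) - 8)*exp(-t)/2.
Check: d/dt[(-4*t**2 - 8*t + exp(t) - 8)*exp(-t)/2] = 2*t**2*exp(-t) = G'(t).

G(t) = (-4*t**2 - 8*t + exp(t) - 8)*exp(-t)/2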